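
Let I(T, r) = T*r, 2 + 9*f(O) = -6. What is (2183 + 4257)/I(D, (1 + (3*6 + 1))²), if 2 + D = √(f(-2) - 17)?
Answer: -1449/985 - 483*I*√161/1970 ≈ -1.4711 - 3.111*I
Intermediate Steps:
f(O) = -8/9 (f(O) = -2/9 + (⅑)*(-6) = -2/9 - ⅔ = -8/9)
D = -2 + I*√161/3 (D = -2 + √(-8/9 - 17) = -2 + √(-161/9) = -2 + I*√161/3 ≈ -2.0 + 4.2295*I)
(2183 + 4257)/I(D, (1 + (3*6 + 1))²) = (2183 + 4257)/(((-2 + I*√161/3)*(1 + (3*6 + 1))²)) = 6440/(((-2 + I*√161/3)*(1 + (18 + 1))²)) = 6440/(((-2 + I*√161/3)*(1 + 19)²)) = 6440/(((-2 + I*√161/3)*20²)) = 6440/(((-2 + I*√161/3)*400)) = 6440/(-800 + 400*I*√161/3)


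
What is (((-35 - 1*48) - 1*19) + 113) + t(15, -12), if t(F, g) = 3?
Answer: 14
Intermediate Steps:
(((-35 - 1*48) - 1*19) + 113) + t(15, -12) = (((-35 - 1*48) - 1*19) + 113) + 3 = (((-35 - 48) - 19) + 113) + 3 = ((-83 - 19) + 113) + 3 = (-102 + 113) + 3 = 11 + 3 = 14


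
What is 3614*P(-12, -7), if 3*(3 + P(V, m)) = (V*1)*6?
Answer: -97578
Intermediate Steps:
P(V, m) = -3 + 2*V (P(V, m) = -3 + ((V*1)*6)/3 = -3 + (V*6)/3 = -3 + (6*V)/3 = -3 + 2*V)
3614*P(-12, -7) = 3614*(-3 + 2*(-12)) = 3614*(-3 - 24) = 3614*(-27) = -97578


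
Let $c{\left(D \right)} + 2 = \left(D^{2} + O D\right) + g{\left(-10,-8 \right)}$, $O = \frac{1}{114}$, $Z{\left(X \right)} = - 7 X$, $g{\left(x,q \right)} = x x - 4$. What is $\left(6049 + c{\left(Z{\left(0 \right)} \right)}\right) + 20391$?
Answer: $26534$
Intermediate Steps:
$g{\left(x,q \right)} = -4 + x^{2}$ ($g{\left(x,q \right)} = x^{2} - 4 = -4 + x^{2}$)
$O = \frac{1}{114} \approx 0.0087719$
$c{\left(D \right)} = 94 + D^{2} + \frac{D}{114}$ ($c{\left(D \right)} = -2 - \left(4 - 100 - D^{2} - \frac{D}{114}\right) = -2 + \left(\left(D^{2} + \frac{D}{114}\right) + \left(-4 + 100\right)\right) = -2 + \left(\left(D^{2} + \frac{D}{114}\right) + 96\right) = -2 + \left(96 + D^{2} + \frac{D}{114}\right) = 94 + D^{2} + \frac{D}{114}$)
$\left(6049 + c{\left(Z{\left(0 \right)} \right)}\right) + 20391 = \left(6049 + \left(94 + \left(\left(-7\right) 0\right)^{2} + \frac{\left(-7\right) 0}{114}\right)\right) + 20391 = \left(6049 + \left(94 + 0^{2} + \frac{1}{114} \cdot 0\right)\right) + 20391 = \left(6049 + \left(94 + 0 + 0\right)\right) + 20391 = \left(6049 + 94\right) + 20391 = 6143 + 20391 = 26534$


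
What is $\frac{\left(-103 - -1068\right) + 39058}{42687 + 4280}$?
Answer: $\frac{40023}{46967} \approx 0.85215$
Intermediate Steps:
$\frac{\left(-103 - -1068\right) + 39058}{42687 + 4280} = \frac{\left(-103 + 1068\right) + 39058}{46967} = \left(965 + 39058\right) \frac{1}{46967} = 40023 \cdot \frac{1}{46967} = \frac{40023}{46967}$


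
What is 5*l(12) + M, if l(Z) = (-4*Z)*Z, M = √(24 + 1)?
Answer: -2875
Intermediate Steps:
M = 5 (M = √25 = 5)
l(Z) = -4*Z²
5*l(12) + M = 5*(-4*12²) + 5 = 5*(-4*144) + 5 = 5*(-576) + 5 = -2880 + 5 = -2875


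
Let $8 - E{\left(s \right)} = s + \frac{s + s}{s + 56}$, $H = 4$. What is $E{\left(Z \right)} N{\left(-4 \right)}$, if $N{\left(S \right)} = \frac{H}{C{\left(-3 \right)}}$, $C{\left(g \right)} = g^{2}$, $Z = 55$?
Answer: $- \frac{21308}{999} \approx -21.329$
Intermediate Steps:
$E{\left(s \right)} = 8 - s - \frac{2 s}{56 + s}$ ($E{\left(s \right)} = 8 - \left(s + \frac{s + s}{s + 56}\right) = 8 - \left(s + \frac{2 s}{56 + s}\right) = 8 - s - \frac{2 s}{56 + s}$)
$N{\left(S \right)} = \frac{4}{9}$ ($N{\left(S \right)} = \frac{4}{\left(-3\right)^{2}} = \frac{4}{9}$)
$E{\left(Z \right)} N{\left(-4 \right)} = \frac{448 - 55^{2} - 2750}{56 + 55} \cdot \frac{4}{9} = \frac{448 - 3025 - 2750}{111} \cdot \frac{4}{9} = \frac{1}{111} \left(-5327\right) \frac{4}{9} = \left(- \frac{5327}{111}\right) \frac{4}{9} = - \frac{21308}{999}$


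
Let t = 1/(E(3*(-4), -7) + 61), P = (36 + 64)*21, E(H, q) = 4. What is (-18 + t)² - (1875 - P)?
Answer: 2317186/4225 ≈ 548.45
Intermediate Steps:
P = 2100 (P = 100*21 = 2100)
t = 1/65 (t = 1/(4 + 61) = 1/65 ≈ 0.015385)
(-18 + t)² - (1875 - P) = (-18 + 1/65)² - (1875 - 1*2100) = (-1169/65)² - (1875 - 2100) = 1366561/4225 - 1*(-225) = 1366561/4225 + 225 = 2317186/4225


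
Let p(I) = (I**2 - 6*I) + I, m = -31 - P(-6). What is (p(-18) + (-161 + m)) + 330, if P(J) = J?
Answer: 558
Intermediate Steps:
m = -25 (m = -31 - 1*(-6) = -31 + 6 = -25)
p(I) = I**2 - 5*I
(p(-18) + (-161 + m)) + 330 = (-18*(-5 - 18) + (-161 - 25)) + 330 = (-18*(-23) - 186) + 330 = (414 - 186) + 330 = 228 + 330 = 558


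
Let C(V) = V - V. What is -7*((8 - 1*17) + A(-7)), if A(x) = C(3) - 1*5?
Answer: 98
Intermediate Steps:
C(V) = 0
A(x) = -5 (A(x) = 0 - 1*5 = 0 - 5 = -5)
-7*((8 - 1*17) + A(-7)) = -7*((8 - 1*17) - 5) = -7*((8 - 17) - 5) = -7*(-9 - 5) = -7*(-14) = 98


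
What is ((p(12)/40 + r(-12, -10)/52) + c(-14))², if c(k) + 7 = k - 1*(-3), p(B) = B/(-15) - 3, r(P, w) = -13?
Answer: 13461561/40000 ≈ 336.54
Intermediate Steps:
p(B) = -3 - B/15 (p(B) = -B/15 - 3 = -3 - B/15)
c(k) = -4 + k (c(k) = -7 + (k - 1*(-3)) = -7 + (k + 3) = -7 + (3 + k) = -4 + k)
((p(12)/40 + r(-12, -10)/52) + c(-14))² = (((-3 - 1/15*12)/40 - 13/52) + (-4 - 14))² = (((-3 - ⅘)*(1/40) - 13*1/52) - 18)² = ((-19/5*1/40 - ¼) - 18)² = ((-19/200 - ¼) - 18)² = (-69/200 - 18)² = (-3669/200)² = 13461561/40000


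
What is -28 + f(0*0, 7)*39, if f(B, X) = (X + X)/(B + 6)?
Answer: 63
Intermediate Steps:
f(B, X) = 2*X/(6 + B) (f(B, X) = (2*X)/(6 + B) = 2*X/(6 + B))
-28 + f(0*0, 7)*39 = -28 + (2*7/(6 + 0*0))*39 = -28 + (2*7/(6 + 0))*39 = -28 + (2*7/6)*39 = -28 + (2*7*(⅙))*39 = -28 + (7/3)*39 = -28 + 91 = 63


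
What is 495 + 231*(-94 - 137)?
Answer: -52866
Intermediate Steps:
495 + 231*(-94 - 137) = 495 + 231*(-231) = 495 - 53361 = -52866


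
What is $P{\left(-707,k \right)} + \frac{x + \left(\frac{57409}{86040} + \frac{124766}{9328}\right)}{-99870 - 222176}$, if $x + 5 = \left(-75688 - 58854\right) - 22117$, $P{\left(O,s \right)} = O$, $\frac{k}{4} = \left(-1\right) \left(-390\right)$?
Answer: $- \frac{2853299680272793}{4038563115180} \approx -706.51$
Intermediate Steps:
$k = 1560$ ($k = 4 \left(\left(-1\right) \left(-390\right)\right) = 4 \cdot 390 = 1560$)
$x = -156664$ ($x = -5 - 156659 = -156664$)
$P{\left(-707,k \right)} + \frac{x + \left(\frac{57409}{86040} + \frac{124766}{9328}\right)}{-99870 - 222176} = -707 + \frac{-156664 + \left(\frac{57409}{86040} + \frac{124766}{9328}\right)}{-99870 - 222176} = -707 + \frac{-156664 + \left(57409 \cdot \frac{1}{86040} + 124766 \cdot \frac{1}{9328}\right)}{-322046} = -707 + \left(-156664 + \left(\frac{57409}{86040} + \frac{62383}{4664}\right)\right) \left(- \frac{1}{322046}\right) = -707 + \left(-156664 + \frac{176099653}{12540330}\right) \left(- \frac{1}{322046}\right) = -707 - - \frac{1964442159467}{4038563115180} = -707 + \frac{1964442159467}{4038563115180} = - \frac{2853299680272793}{4038563115180}$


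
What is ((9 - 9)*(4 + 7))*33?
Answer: 0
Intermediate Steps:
((9 - 9)*(4 + 7))*33 = (0*11)*33 = 0*33 = 0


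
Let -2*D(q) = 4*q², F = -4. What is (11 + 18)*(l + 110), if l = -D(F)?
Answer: 4118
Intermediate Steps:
D(q) = -2*q²
l = 32 (l = -(-2)*(-4)² = -(-2)*16 = -1*(-32) = 32)
(11 + 18)*(l + 110) = (11 + 18)*(32 + 110) = 29*142 = 4118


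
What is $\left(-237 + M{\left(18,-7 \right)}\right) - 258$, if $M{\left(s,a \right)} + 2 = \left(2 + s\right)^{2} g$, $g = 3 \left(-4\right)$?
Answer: $-5297$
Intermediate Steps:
$g = -12$
$M{\left(s,a \right)} = -2 - 12 \left(2 + s\right)^{2}$ ($M{\left(s,a \right)} = -2 + \left(2 + s\right)^{2} \left(-12\right) = -2 - 12 \left(2 + s\right)^{2}$)
$\left(-237 + M{\left(18,-7 \right)}\right) - 258 = \left(-237 - \left(2 + 12 \left(2 + 18\right)^{2}\right)\right) - 258 = \left(-237 - \left(2 + 12 \cdot 20^{2}\right)\right) - 258 = \left(-237 - 4802\right) - 258 = -5039 - 258 = -5297$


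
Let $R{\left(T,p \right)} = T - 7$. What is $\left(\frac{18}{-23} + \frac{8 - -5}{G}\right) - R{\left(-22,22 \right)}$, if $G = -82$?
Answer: $\frac{52919}{1886} \approx 28.059$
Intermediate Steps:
$R{\left(T,p \right)} = -7 + T$
$\left(\frac{18}{-23} + \frac{8 - -5}{G}\right) - R{\left(-22,22 \right)} = \left(\frac{18}{-23} + \frac{8 - -5}{-82}\right) - \left(-7 - 22\right) = \left(18 \left(- \frac{1}{23}\right) + \left(8 + 5\right) \left(- \frac{1}{82}\right)\right) - -29 = \left(- \frac{18}{23} + 13 \left(- \frac{1}{82}\right)\right) + 29 = \left(- \frac{18}{23} - \frac{13}{82}\right) + 29 = - \frac{1775}{1886} + 29 = \frac{52919}{1886}$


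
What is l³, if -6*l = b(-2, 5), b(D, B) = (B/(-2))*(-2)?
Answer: -125/216 ≈ -0.57870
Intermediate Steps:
b(D, B) = B (b(D, B) = (B*(-½))*(-2) = -B/2*(-2) = B)
l = -⅚ (l = -⅙*5 = -⅚ ≈ -0.83333)
l³ = (-⅚)³ = -125/216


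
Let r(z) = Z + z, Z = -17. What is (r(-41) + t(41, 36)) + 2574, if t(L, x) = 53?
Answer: 2569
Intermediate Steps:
r(z) = -17 + z
(r(-41) + t(41, 36)) + 2574 = ((-17 - 41) + 53) + 2574 = (-58 + 53) + 2574 = -5 + 2574 = 2569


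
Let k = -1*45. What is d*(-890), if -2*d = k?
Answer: -20025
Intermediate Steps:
k = -45
d = 45/2 (d = -1/2*(-45) = 45/2 ≈ 22.500)
d*(-890) = (45/2)*(-890) = -20025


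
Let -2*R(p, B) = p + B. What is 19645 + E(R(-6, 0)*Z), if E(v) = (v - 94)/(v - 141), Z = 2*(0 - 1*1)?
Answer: 2887915/147 ≈ 19646.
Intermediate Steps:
R(p, B) = -B/2 - p/2 (R(p, B) = -(p + B)/2 = -(B + p)/2 = -B/2 - p/2)
Z = -2 (Z = 2*(0 - 1) = 2*(-1) = -2)
E(v) = (-94 + v)/(-141 + v)
19645 + E(R(-6, 0)*Z) = 19645 + (-94 + (-1/2*0 - 1/2*(-6))*(-2))/(-141 + (-1/2*0 - 1/2*(-6))*(-2)) = 19645 + (-94 + (0 + 3)*(-2))/(-141 + (0 + 3)*(-2)) = 19645 + (-94 + 3*(-2))/(-141 + 3*(-2)) = 19645 + (-94 - 6)/(-141 - 6) = 19645 - 100/(-147) = 19645 - 1/147*(-100) = 19645 + 100/147 = 2887915/147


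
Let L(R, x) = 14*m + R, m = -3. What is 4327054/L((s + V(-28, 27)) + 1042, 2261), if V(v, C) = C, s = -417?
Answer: 2163527/305 ≈ 7093.5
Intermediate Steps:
L(R, x) = -42 + R (L(R, x) = 14*(-3) + R = -42 + R)
4327054/L((s + V(-28, 27)) + 1042, 2261) = 4327054/(-42 + ((-417 + 27) + 1042)) = 4327054/(-42 + (-390 + 1042)) = 4327054/(-42 + 652) = 4327054/610 = 4327054*(1/610) = 2163527/305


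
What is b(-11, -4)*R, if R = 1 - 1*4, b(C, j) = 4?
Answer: -12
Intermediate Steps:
R = -3 (R = 1 - 4 = -3)
b(-11, -4)*R = 4*(-3) = -12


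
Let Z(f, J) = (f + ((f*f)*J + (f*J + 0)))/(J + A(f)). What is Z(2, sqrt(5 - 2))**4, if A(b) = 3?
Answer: 8848/9 - 4864*sqrt(3)/9 ≈ 47.034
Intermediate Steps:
Z(f, J) = (f + J*f + J*f**2)/(3 + J) (Z(f, J) = (f + ((f*f)*J + (f*J + 0)))/(J + 3) = (f + (f**2*J + (J*f + 0)))/(3 + J) = (f + (J*f**2 + J*f))/(3 + J) = (f + (J*f + J*f**2))/(3 + J) = (f + J*f + J*f**2)/(3 + J))
Z(2, sqrt(5 - 2))**4 = (2*(1 + sqrt(5 - 2) + sqrt(5 - 2)*2)/(3 + sqrt(5 - 2)))**4 = (2*(1 + sqrt(3) + sqrt(3)*2)/(3 + sqrt(3)))**4 = (2*(1 + sqrt(3) + 2*sqrt(3))/(3 + sqrt(3)))**4 = (2*(1 + 3*sqrt(3))/(3 + sqrt(3)))**4 = 16*(1 + 3*sqrt(3))**4/(3 + sqrt(3))**4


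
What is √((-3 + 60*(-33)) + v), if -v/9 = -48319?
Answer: 2*√108222 ≈ 657.94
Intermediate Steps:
v = 434871 (v = -9*(-48319) = 434871)
√((-3 + 60*(-33)) + v) = √((-3 + 60*(-33)) + 434871) = √((-3 - 1980) + 434871) = √(-1983 + 434871) = √432888 = 2*√108222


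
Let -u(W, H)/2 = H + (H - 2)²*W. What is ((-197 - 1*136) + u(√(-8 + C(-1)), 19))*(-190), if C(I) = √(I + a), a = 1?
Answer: 70490 + 219640*I*√2 ≈ 70490.0 + 3.1062e+5*I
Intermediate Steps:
C(I) = √(1 + I) (C(I) = √(I + 1) = √(1 + I))
u(W, H) = -2*H - 2*W*(-2 + H)² (u(W, H) = -2*(H + (H - 2)²*W) = -2*(H + (-2 + H)²*W) = -2*(H + W*(-2 + H)²) = -2*H - 2*W*(-2 + H)²)
((-197 - 1*136) + u(√(-8 + C(-1)), 19))*(-190) = ((-197 - 1*136) + (-2*19 - 2*√(-8 + √(1 - 1))*(-2 + 19)²))*(-190) = ((-197 - 136) + (-38 - 2*√(-8 + √0)*17²))*(-190) = (-333 + (-38 - 2*√(-8 + 0)*289))*(-190) = (-333 + (-38 - 2*√(-8)*289))*(-190) = (-333 + (-38 - 2*2*I*√2*289))*(-190) = (-333 + (-38 - 1156*I*√2))*(-190) = (-371 - 1156*I*√2)*(-190) = 70490 + 219640*I*√2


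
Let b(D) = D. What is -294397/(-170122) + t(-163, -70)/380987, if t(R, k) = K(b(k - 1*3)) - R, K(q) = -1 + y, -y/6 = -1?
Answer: 112190010335/64814270414 ≈ 1.7309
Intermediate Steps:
y = 6 (y = -6*(-1) = 6)
K(q) = 5 (K(q) = -1 + 6 = 5)
t(R, k) = 5 - R
-294397/(-170122) + t(-163, -70)/380987 = -294397/(-170122) + (5 - 1*(-163))/380987 = -294397*(-1/170122) + (5 + 163)*(1/380987) = 294397/170122 + 168*(1/380987) = 294397/170122 + 168/380987 = 112190010335/64814270414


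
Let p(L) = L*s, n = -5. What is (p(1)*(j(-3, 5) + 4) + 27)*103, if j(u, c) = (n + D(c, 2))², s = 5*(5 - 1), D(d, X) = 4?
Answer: 13081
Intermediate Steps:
s = 20 (s = 5*4 = 20)
j(u, c) = 1 (j(u, c) = (-5 + 4)² = (-1)² = 1)
p(L) = 20*L (p(L) = L*20 = 20*L)
(p(1)*(j(-3, 5) + 4) + 27)*103 = ((20*1)*(1 + 4) + 27)*103 = (20*5 + 27)*103 = (100 + 27)*103 = 127*103 = 13081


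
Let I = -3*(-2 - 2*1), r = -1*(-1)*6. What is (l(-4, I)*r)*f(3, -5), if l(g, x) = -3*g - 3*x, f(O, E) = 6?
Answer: -864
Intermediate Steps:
r = 6 (r = 1*6 = 6)
I = 12 (I = -3*(-2 - 2) = -3*(-4) = 12)
(l(-4, I)*r)*f(3, -5) = ((-3*(-4) - 3*12)*6)*6 = ((12 - 36)*6)*6 = -24*6*6 = -144*6 = -864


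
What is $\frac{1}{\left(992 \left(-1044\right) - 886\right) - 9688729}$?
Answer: $- \frac{1}{10725263} \approx -9.3238 \cdot 10^{-8}$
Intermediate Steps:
$\frac{1}{\left(992 \left(-1044\right) - 886\right) - 9688729} = \frac{1}{\left(-1035648 - 886\right) - 9688729} = \frac{1}{-1036534 - 9688729} = \frac{1}{-10725263} = - \frac{1}{10725263}$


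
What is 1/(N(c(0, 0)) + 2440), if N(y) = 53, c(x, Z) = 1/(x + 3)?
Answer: 1/2493 ≈ 0.00040112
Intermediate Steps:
c(x, Z) = 1/(3 + x)
1/(N(c(0, 0)) + 2440) = 1/(53 + 2440) = 1/2493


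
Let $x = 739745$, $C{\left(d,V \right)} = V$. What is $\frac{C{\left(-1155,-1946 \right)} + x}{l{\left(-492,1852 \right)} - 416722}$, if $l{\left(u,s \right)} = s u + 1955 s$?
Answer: $\frac{737799}{2292754} \approx 0.3218$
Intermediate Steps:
$l{\left(u,s \right)} = 1955 s + s u$
$\frac{C{\left(-1155,-1946 \right)} + x}{l{\left(-492,1852 \right)} - 416722} = \frac{-1946 + 739745}{1852 \left(1955 - 492\right) - 416722} = \frac{737799}{1852 \cdot 1463 - 416722} = \frac{737799}{2709476 - 416722} = \frac{737799}{2292754}$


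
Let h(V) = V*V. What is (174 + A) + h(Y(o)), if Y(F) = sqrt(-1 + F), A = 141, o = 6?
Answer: 320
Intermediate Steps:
h(V) = V**2
(174 + A) + h(Y(o)) = (174 + 141) + (sqrt(-1 + 6))**2 = 315 + (sqrt(5))**2 = 315 + 5 = 320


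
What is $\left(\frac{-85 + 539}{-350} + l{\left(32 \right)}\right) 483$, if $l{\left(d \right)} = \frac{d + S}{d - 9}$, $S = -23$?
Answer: $- \frac{10938}{25} \approx -437.52$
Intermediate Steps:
$l{\left(d \right)} = \frac{-23 + d}{-9 + d}$ ($l{\left(d \right)} = \frac{d - 23}{d - 9} = \frac{-23 + d}{-9 + d}$)
$\left(\frac{-85 + 539}{-350} + l{\left(32 \right)}\right) 483 = \left(\frac{-85 + 539}{-350} + \frac{-23 + 32}{-9 + 32}\right) 483 = \left(454 \left(- \frac{1}{350}\right) + \frac{1}{23} \cdot 9\right) 483 = \left(- \frac{227}{175} + \frac{1}{23} \cdot 9\right) 483 = \left(- \frac{227}{175} + \frac{9}{23}\right) 483 = \left(- \frac{3646}{4025}\right) 483 = - \frac{10938}{25}$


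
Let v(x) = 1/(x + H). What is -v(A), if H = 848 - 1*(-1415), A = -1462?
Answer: -1/801 ≈ -0.0012484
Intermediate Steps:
H = 2263 (H = 848 + 1415 = 2263)
v(x) = 1/(2263 + x) (v(x) = 1/(x + 2263) = 1/(2263 + x))
-v(A) = -1/(2263 - 1462) = -1/801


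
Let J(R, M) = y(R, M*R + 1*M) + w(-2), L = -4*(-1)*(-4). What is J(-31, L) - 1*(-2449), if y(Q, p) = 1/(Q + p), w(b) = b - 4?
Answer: 1096908/449 ≈ 2443.0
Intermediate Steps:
w(b) = -4 + b
L = -16 (L = 4*(-4) = -16)
J(R, M) = -6 + 1/(M + R + M*R) (J(R, M) = 1/(R + (M*R + 1*M)) + (-4 - 2) = 1/(R + (M*R + M)) - 6 = 1/(R + (M + M*R)) - 6 = 1/(M + R + M*R) - 6 = -6 + 1/(M + R + M*R))
J(-31, L) - 1*(-2449) = (-6 + 1/(-31 - 16*(1 - 31))) - 1*(-2449) = (-6 + 1/(-31 - 16*(-30))) + 2449 = (-6 + 1/(-31 + 480)) + 2449 = (-6 + 1/449) + 2449 = -2693/449 + 2449 = 1096908/449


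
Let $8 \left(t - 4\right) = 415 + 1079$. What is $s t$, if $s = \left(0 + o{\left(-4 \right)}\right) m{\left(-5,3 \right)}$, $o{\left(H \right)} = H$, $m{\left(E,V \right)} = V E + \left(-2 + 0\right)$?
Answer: $12971$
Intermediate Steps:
$m{\left(E,V \right)} = -2 + E V$ ($m{\left(E,V \right)} = E V - 2 = -2 + E V$)
$t = \frac{763}{4}$ ($t = 4 + \frac{415 + 1079}{8} = 4 + \frac{1}{8} \cdot 1494 = 4 + \frac{747}{4} = \frac{763}{4} \approx 190.75$)
$s = 68$ ($s = \left(0 - 4\right) \left(-2 - 15\right) = - 4 \left(-2 - 15\right) = \left(-4\right) \left(-17\right) = 68$)
$s t = 68 \cdot \frac{763}{4} = 12971$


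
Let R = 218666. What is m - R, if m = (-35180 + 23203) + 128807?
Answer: -101836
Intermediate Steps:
m = 116830 (m = -11977 + 128807 = 116830)
m - R = 116830 - 1*218666 = 116830 - 218666 = -101836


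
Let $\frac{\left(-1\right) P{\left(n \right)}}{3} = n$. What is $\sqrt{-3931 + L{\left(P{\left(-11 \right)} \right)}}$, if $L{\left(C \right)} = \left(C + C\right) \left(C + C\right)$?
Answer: $5 \sqrt{17} \approx 20.616$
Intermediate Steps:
$P{\left(n \right)} = - 3 n$
$L{\left(C \right)} = 4 C^{2}$ ($L{\left(C \right)} = 2 C 2 C = 4 C^{2}$)
$\sqrt{-3931 + L{\left(P{\left(-11 \right)} \right)}} = \sqrt{-3931 + 4 \left(\left(-3\right) \left(-11\right)\right)^{2}} = \sqrt{-3931 + 4 \cdot 33^{2}} = \sqrt{-3931 + 4 \cdot 1089} = \sqrt{-3931 + 4356} = \sqrt{425} = 5 \sqrt{17}$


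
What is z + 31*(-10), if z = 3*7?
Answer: -289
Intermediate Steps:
z = 21
z + 31*(-10) = 21 + 31*(-10) = 21 - 310 = -289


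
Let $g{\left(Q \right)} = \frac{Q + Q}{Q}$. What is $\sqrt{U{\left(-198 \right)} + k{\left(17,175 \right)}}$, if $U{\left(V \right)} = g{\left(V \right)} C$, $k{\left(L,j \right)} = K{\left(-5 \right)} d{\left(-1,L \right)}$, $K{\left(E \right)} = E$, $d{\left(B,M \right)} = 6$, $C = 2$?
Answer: $i \sqrt{26} \approx 5.099 i$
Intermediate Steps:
$g{\left(Q \right)} = 2$ ($g{\left(Q \right)} = \frac{2 Q}{Q} = 2$)
$k{\left(L,j \right)} = -30$ ($k{\left(L,j \right)} = \left(-5\right) 6 = -30$)
$U{\left(V \right)} = 4$ ($U{\left(V \right)} = 2 \cdot 2 = 4$)
$\sqrt{U{\left(-198 \right)} + k{\left(17,175 \right)}} = \sqrt{4 - 30} = \sqrt{-26} = i \sqrt{26}$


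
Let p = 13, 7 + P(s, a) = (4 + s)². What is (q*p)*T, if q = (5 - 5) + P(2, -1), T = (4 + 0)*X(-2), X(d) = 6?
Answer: 9048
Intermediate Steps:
P(s, a) = -7 + (4 + s)²
T = 24 (T = (4 + 0)*6 = 4*6 = 24)
q = 29 (q = (5 - 5) + (-7 + (4 + 2)²) = 0 + (-7 + 6²) = 0 + (-7 + 36) = 0 + 29 = 29)
(q*p)*T = (29*13)*24 = 377*24 = 9048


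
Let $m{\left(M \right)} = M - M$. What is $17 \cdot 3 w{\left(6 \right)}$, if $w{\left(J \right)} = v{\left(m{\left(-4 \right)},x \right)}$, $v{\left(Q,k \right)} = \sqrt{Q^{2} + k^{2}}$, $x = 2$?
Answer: $102$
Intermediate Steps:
$m{\left(M \right)} = 0$
$w{\left(J \right)} = 2$ ($w{\left(J \right)} = \sqrt{0^{2} + 2^{2}} = \sqrt{0 + 4} = \sqrt{4} = 2$)
$17 \cdot 3 w{\left(6 \right)} = 17 \cdot 3 \cdot 2 = 51 \cdot 2 = 102$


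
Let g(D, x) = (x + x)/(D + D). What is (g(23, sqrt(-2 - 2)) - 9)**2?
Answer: 42845/529 - 36*I/23 ≈ 80.992 - 1.5652*I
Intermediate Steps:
g(D, x) = x/D (g(D, x) = (2*x)/((2*D)) = (2*x)*(1/(2*D)) = x/D)
(g(23, sqrt(-2 - 2)) - 9)**2 = (sqrt(-2 - 2)/23 - 9)**2 = (sqrt(-4)*(1/23) - 9)**2 = ((2*I)*(1/23) - 9)**2 = (2*I/23 - 9)**2 = (-9 + 2*I/23)**2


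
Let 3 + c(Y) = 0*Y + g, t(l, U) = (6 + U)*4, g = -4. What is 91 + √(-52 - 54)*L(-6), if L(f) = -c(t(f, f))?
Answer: 91 + 7*I*√106 ≈ 91.0 + 72.069*I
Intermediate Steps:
t(l, U) = 24 + 4*U
c(Y) = -7 (c(Y) = -3 + (0*Y - 4) = -3 + (0 - 4) = -3 - 4 = -7)
L(f) = 7 (L(f) = -1*(-7) = 7)
91 + √(-52 - 54)*L(-6) = 91 + √(-52 - 54)*7 = 91 + √(-106)*7 = 91 + (I*√106)*7 = 91 + 7*I*√106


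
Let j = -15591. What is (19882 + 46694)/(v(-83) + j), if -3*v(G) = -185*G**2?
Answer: 49932/306923 ≈ 0.16269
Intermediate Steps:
v(G) = 185*G**2/3 (v(G) = -(-185)*G**2/3 = 185*G**2/3)
(19882 + 46694)/(v(-83) + j) = (19882 + 46694)/((185/3)*(-83)**2 - 15591) = 66576/((185/3)*6889 - 15591) = 66576/(1274465/3 - 15591) = 66576/(1227692/3) = 66576*(3/1227692) = 49932/306923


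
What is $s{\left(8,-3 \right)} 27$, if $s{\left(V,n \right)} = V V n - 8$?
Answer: $-5400$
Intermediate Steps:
$s{\left(V,n \right)} = -8 + n V^{2}$ ($s{\left(V,n \right)} = V^{2} n - 8 = n V^{2} - 8 = -8 + n V^{2}$)
$s{\left(8,-3 \right)} 27 = \left(-8 - 3 \cdot 8^{2}\right) 27 = \left(-8 - 192\right) 27 = \left(-200\right) 27 = -5400$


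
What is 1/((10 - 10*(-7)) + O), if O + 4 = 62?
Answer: 1/138 ≈ 0.0072464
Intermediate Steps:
O = 58 (O = -4 + 62 = 58)
1/((10 - 10*(-7)) + O) = 1/((10 - 10*(-7)) + 58) = 1/((10 + 70) + 58) = 1/(80 + 58) = 1/138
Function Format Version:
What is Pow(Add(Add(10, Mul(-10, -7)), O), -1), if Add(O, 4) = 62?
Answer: Rational(1, 138) ≈ 0.0072464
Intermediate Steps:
O = 58 (O = Add(-4, 62) = 58)
Pow(Add(Add(10, Mul(-10, -7)), O), -1) = Pow(Add(Add(10, Mul(-10, -7)), 58), -1) = Pow(Add(Add(10, 70), 58), -1) = Pow(Add(80, 58), -1) = Pow(138, -1) = Rational(1, 138)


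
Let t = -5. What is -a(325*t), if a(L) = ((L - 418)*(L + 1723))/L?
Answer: -200214/1625 ≈ -123.21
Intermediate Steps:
a(L) = (-418 + L)*(1723 + L)/L (a(L) = ((-418 + L)*(1723 + L))/L = (-418 + L)*(1723 + L)/L)
-a(325*t) = -(1305 + 325*(-5) - 720214/(325*(-5))) = -(1305 - 1625 - 720214/(-1625)) = -(1305 - 1625 - 720214*(-1/1625)) = -(1305 - 1625 + 720214/1625) = -1*200214/1625 = -200214/1625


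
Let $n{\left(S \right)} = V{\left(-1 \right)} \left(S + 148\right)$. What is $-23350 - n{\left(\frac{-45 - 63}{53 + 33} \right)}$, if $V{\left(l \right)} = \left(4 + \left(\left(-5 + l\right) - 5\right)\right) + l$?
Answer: $- \frac{953570}{43} \approx -22176.0$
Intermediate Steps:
$V{\left(l \right)} = -6 + 2 l$ ($V{\left(l \right)} = \left(4 + \left(-10 + l\right)\right) + l = \left(-6 + l\right) + l = -6 + 2 l$)
$n{\left(S \right)} = -1184 - 8 S$ ($n{\left(S \right)} = \left(-6 + 2 \left(-1\right)\right) \left(S + 148\right) = \left(-6 - 2\right) \left(148 + S\right) = - 8 \left(148 + S\right) = -1184 - 8 S$)
$-23350 - n{\left(\frac{-45 - 63}{53 + 33} \right)} = -23350 - \left(-1184 - 8 \frac{-45 - 63}{53 + 33}\right) = -23350 - \left(-1184 - 8 \left(- \frac{108}{86}\right)\right) = -23350 - \left(-1184 - 8 \left(\left(-108\right) \frac{1}{86}\right)\right) = -23350 - \left(-1184 - - \frac{432}{43}\right) = -23350 - \left(-1184 + \frac{432}{43}\right) = -23350 - - \frac{50480}{43} = -23350 + \frac{50480}{43} = - \frac{953570}{43}$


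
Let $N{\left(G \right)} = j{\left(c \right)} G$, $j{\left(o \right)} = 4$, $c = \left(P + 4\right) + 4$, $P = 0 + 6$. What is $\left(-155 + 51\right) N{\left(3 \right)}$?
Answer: $-1248$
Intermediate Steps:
$P = 6$
$c = 14$ ($c = \left(6 + 4\right) + 4 = 10 + 4 = 14$)
$N{\left(G \right)} = 4 G$
$\left(-155 + 51\right) N{\left(3 \right)} = \left(-155 + 51\right) 4 \cdot 3 = \left(-104\right) 12 = -1248$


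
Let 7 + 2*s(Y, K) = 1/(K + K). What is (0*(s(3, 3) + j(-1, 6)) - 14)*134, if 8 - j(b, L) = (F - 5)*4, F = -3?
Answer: -1876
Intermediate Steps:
j(b, L) = 40 (j(b, L) = 8 - (-3 - 5)*4 = 8 - (-8)*4 = 8 - 1*(-32) = 8 + 32 = 40)
s(Y, K) = -7/2 + 1/(4*K) (s(Y, K) = -7/2 + 1/(2*(K + K)) = -7/2 + 1/(2*((2*K))) = -7/2 + (1/(2*K))/2 = -7/2 + 1/(4*K))
(0*(s(3, 3) + j(-1, 6)) - 14)*134 = (0*((¼)*(1 - 14*3)/3 + 40) - 14)*134 = (0*((¼)*(⅓)*(1 - 42) + 40) - 14)*134 = (0*((¼)*(⅓)*(-41) + 40) - 14)*134 = (0*(-41/12 + 40) - 14)*134 = (0*(439/12) - 14)*134 = (0 - 14)*134 = -14*134 = -1876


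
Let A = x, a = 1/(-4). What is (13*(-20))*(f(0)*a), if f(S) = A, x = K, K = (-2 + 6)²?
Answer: 1040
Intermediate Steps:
a = -¼ ≈ -0.25000
K = 16 (K = 4² = 16)
x = 16
A = 16
f(S) = 16
(13*(-20))*(f(0)*a) = (13*(-20))*(16*(-¼)) = -260*(-4) = 1040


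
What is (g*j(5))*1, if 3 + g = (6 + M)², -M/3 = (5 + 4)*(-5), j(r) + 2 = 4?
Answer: 39756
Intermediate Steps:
j(r) = 2 (j(r) = -2 + 4 = 2)
M = 135 (M = -3*(5 + 4)*(-5) = -27*(-5) = -3*(-45) = 135)
g = 19878 (g = -3 + (6 + 135)² = -3 + 141² = -3 + 19881 = 19878)
(g*j(5))*1 = (19878*2)*1 = 39756*1 = 39756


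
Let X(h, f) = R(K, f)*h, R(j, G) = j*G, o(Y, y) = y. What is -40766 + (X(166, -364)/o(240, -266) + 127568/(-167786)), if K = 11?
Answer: -60997966550/1593967 ≈ -38268.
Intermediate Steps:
R(j, G) = G*j
X(h, f) = 11*f*h (X(h, f) = (f*11)*h = (11*f)*h = 11*f*h)
-40766 + (X(166, -364)/o(240, -266) + 127568/(-167786)) = -40766 + ((11*(-364)*166)/(-266) + 127568/(-167786)) = -40766 + (-664664*(-1/266) + 127568*(-1/167786)) = -40766 + (47476/19 - 63784/83893) = -40766 + 3981692172/1593967 = -60997966550/1593967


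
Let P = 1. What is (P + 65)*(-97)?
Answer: -6402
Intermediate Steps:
(P + 65)*(-97) = (1 + 65)*(-97) = 66*(-97) = -6402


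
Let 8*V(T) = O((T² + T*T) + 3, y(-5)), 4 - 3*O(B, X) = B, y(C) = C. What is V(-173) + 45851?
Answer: 1040567/24 ≈ 43357.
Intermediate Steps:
O(B, X) = 4/3 - B/3
V(T) = 1/24 - T²/12 (V(T) = (4/3 - ((T² + T*T) + 3)/3)/8 = (4/3 - ((T² + T²) + 3)/3)/8 = (4/3 - (2*T² + 3)/3)/8 = (4/3 - (3 + 2*T²)/3)/8 = (4/3 + (-1 - 2*T²/3))/8 = (⅓ - 2*T²/3)/8 = 1/24 - T²/12)
V(-173) + 45851 = (1/24 - 1/12*(-173)²) + 45851 = (1/24 - 1/12*29929) + 45851 = (1/24 - 29929/12) + 45851 = -59857/24 + 45851 = 1040567/24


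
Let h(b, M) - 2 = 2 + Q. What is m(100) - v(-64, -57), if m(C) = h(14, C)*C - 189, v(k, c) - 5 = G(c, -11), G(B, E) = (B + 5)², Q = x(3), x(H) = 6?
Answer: -1898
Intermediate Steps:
Q = 6
h(b, M) = 10 (h(b, M) = 2 + (2 + 6) = 2 + 8 = 10)
G(B, E) = (5 + B)²
v(k, c) = 5 + (5 + c)²
m(C) = -189 + 10*C (m(C) = 10*C - 189 = -189 + 10*C)
m(100) - v(-64, -57) = (-189 + 10*100) - (5 + (5 - 57)²) = (-189 + 1000) - (5 + (-52)²) = 811 - (5 + 2704) = 811 - 1*2709 = 811 - 2709 = -1898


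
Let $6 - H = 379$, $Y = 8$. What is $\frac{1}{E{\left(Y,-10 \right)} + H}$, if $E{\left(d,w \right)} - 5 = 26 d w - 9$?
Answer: $- \frac{1}{2457} \approx -0.000407$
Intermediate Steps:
$E{\left(d,w \right)} = -4 + 26 d w$ ($E{\left(d,w \right)} = 5 + \left(26 d w - 9\right) = 5 + \left(-9 + 26 d w\right) = -4 + 26 d w$)
$H = -373$ ($H = 6 - 379 = -373$)
$\frac{1}{E{\left(Y,-10 \right)} + H} = \frac{1}{\left(-4 + 26 \cdot 8 \left(-10\right)\right) - 373} = \frac{1}{\left(-4 - 2080\right) - 373} = \frac{1}{-2084 - 373} = \frac{1}{-2457} = - \frac{1}{2457}$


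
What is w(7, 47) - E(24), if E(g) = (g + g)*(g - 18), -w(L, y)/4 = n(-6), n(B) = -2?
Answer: -280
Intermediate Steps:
w(L, y) = 8 (w(L, y) = -4*(-2) = 8)
E(g) = 2*g*(-18 + g) (E(g) = (2*g)*(-18 + g) = 2*g*(-18 + g))
w(7, 47) - E(24) = 8 - 2*24*(-18 + 24) = 8 - 2*24*6 = 8 - 1*288 = 8 - 288 = -280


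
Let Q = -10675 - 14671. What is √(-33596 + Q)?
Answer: I*√58942 ≈ 242.78*I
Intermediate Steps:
Q = -25346
√(-33596 + Q) = √(-33596 - 25346) = √(-58942) = I*√58942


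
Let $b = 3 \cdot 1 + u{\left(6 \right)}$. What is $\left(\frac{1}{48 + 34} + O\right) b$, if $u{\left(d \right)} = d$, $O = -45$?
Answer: $- \frac{33201}{82} \approx -404.89$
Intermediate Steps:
$b = 9$ ($b = 3 \cdot 1 + 6 = 3 + 6 = 9$)
$\left(\frac{1}{48 + 34} + O\right) b = \left(\frac{1}{48 + 34} - 45\right) 9 = \left(\frac{1}{82} - 45\right) 9 = \left(- \frac{3689}{82}\right) 9 = - \frac{33201}{82}$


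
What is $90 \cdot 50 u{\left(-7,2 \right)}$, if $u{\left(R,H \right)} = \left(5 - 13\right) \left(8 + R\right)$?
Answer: $-36000$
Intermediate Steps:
$u{\left(R,H \right)} = -64 - 8 R$ ($u{\left(R,H \right)} = - 8 \left(8 + R\right) = -64 - 8 R$)
$90 \cdot 50 u{\left(-7,2 \right)} = 90 \cdot 50 \left(-64 - -56\right) = 4500 \left(-64 + 56\right) = 4500 \left(-8\right) = -36000$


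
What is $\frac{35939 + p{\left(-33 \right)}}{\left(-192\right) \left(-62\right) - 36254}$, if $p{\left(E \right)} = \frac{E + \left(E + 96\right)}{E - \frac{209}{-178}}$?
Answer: $- \frac{40717819}{27588550} \approx -1.4759$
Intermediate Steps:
$p{\left(E \right)} = \frac{96 + 2 E}{\frac{209}{178} + E}$ ($p{\left(E \right)} = \frac{E + \left(96 + E\right)}{E - - \frac{209}{178}} = \frac{96 + 2 E}{E + \frac{209}{178}} = \frac{96 + 2 E}{\frac{209}{178} + E}$)
$\frac{35939 + p{\left(-33 \right)}}{\left(-192\right) \left(-62\right) - 36254} = \frac{35939 + \frac{356 \left(48 - 33\right)}{209 + 178 \left(-33\right)}}{\left(-192\right) \left(-62\right) - 36254} = \frac{35939 + 356 \frac{1}{209 - 5874} \cdot 15}{11904 - 36254} = \frac{35939 + 356 \frac{1}{-5665} \cdot 15}{-24350} = \left(35939 + 356 \left(- \frac{1}{5665}\right) 15\right) \left(- \frac{1}{24350}\right) = \left(35939 - \frac{1068}{1133}\right) \left(- \frac{1}{24350}\right) = \frac{40717819}{1133} \left(- \frac{1}{24350}\right) = - \frac{40717819}{27588550}$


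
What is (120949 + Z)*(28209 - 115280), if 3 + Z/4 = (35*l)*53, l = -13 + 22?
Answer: -16344706907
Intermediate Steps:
l = 9
Z = 66768 (Z = -12 + 4*((35*9)*53) = -12 + 4*(315*53) = -12 + 4*16695 = -12 + 66780 = 66768)
(120949 + Z)*(28209 - 115280) = (120949 + 66768)*(28209 - 115280) = 187717*(-87071) = -16344706907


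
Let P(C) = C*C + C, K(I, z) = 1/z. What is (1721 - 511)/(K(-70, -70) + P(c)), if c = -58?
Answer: 84700/231419 ≈ 0.36600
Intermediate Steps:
P(C) = C + C**2 (P(C) = C**2 + C = C + C**2)
(1721 - 511)/(K(-70, -70) + P(c)) = (1721 - 511)/(1/(-70) - 58*(1 - 58)) = 1210/(-1/70 - 58*(-57)) = 1210/(-1/70 + 3306) = 1210/(231419/70) = 1210*(70/231419) = 84700/231419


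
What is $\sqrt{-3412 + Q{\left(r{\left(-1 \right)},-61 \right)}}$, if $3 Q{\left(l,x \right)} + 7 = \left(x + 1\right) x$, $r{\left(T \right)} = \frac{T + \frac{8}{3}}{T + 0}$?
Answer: $\frac{i \sqrt{19749}}{3} \approx 46.844 i$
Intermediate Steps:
$r{\left(T \right)} = \frac{\frac{8}{3} + T}{T}$ ($r{\left(T \right)} = \frac{T + 8 \cdot \frac{1}{3}}{T} = \frac{T + \frac{8}{3}}{T} = \frac{\frac{8}{3} + T}{T}$)
$Q{\left(l,x \right)} = - \frac{7}{3} + \frac{x \left(1 + x\right)}{3}$ ($Q{\left(l,x \right)} = - \frac{7}{3} + \frac{\left(x + 1\right) x}{3} = - \frac{7}{3} + \frac{\left(1 + x\right) x}{3} = - \frac{7}{3} + \frac{x \left(1 + x\right)}{3}$)
$\sqrt{-3412 + Q{\left(r{\left(-1 \right)},-61 \right)}} = \sqrt{-3412 + \left(- \frac{7}{3} + \frac{1}{3} \left(-61\right) + \frac{\left(-61\right)^{2}}{3}\right)} = \sqrt{-3412 - - \frac{3653}{3}} = \sqrt{-3412 + \frac{3653}{3}} = \sqrt{- \frac{6583}{3}} = \frac{i \sqrt{19749}}{3}$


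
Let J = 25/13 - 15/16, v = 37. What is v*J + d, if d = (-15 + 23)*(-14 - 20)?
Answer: -48991/208 ≈ -235.53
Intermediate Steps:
J = 205/208 (J = 25*(1/13) - 15*1/16 = 25/13 - 15/16 = 205/208 ≈ 0.98558)
d = -272 (d = 8*(-34) = -272)
v*J + d = 37*(205/208) - 272 = 7585/208 - 272 = -48991/208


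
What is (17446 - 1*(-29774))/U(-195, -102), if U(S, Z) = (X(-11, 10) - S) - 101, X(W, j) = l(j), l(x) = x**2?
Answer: 23610/97 ≈ 243.40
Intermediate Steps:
X(W, j) = j**2
U(S, Z) = -1 - S (U(S, Z) = (10**2 - S) - 101 = (100 - S) - 101 = -1 - S)
(17446 - 1*(-29774))/U(-195, -102) = (17446 - 1*(-29774))/(-1 - 1*(-195)) = (17446 + 29774)/(-1 + 195) = 47220/194 = 47220*(1/194) = 23610/97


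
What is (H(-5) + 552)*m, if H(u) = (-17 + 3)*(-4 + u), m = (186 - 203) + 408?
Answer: 265098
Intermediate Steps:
m = 391 (m = -17 + 408 = 391)
H(u) = 56 - 14*u (H(u) = -14*(-4 + u) = 56 - 14*u)
(H(-5) + 552)*m = ((56 - 14*(-5)) + 552)*391 = ((56 + 70) + 552)*391 = (126 + 552)*391 = 678*391 = 265098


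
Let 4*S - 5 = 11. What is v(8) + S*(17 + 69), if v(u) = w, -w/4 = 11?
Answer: 300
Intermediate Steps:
w = -44 (w = -4*11 = -44)
S = 4 (S = 5/4 + (1/4)*11 = 5/4 + 11/4 = 4)
v(u) = -44
v(8) + S*(17 + 69) = -44 + 4*(17 + 69) = -44 + 4*86 = -44 + 344 = 300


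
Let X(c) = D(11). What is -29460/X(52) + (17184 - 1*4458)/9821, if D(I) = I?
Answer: -41312382/15433 ≈ -2676.9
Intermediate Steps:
X(c) = 11
-29460/X(52) + (17184 - 1*4458)/9821 = -29460/11 + (17184 - 1*4458)/9821 = -29460*1/11 + (17184 - 4458)*(1/9821) = -29460/11 + 12726*(1/9821) = -29460/11 + 1818/1403 = -41312382/15433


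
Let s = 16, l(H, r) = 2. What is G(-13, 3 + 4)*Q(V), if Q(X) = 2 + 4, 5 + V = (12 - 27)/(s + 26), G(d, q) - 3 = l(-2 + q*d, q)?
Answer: 30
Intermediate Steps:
G(d, q) = 5 (G(d, q) = 3 + 2 = 5)
V = -75/14 (V = -5 + (12 - 27)/(16 + 26) = -5 - 15/42 = -5 - 15*1/42 = -5 - 5/14 = -75/14 ≈ -5.3571)
Q(X) = 6
G(-13, 3 + 4)*Q(V) = 5*6 = 30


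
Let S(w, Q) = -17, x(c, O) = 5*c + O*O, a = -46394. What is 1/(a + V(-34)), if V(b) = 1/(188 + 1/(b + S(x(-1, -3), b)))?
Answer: -9587/444779227 ≈ -2.1555e-5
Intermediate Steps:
x(c, O) = O**2 + 5*c (x(c, O) = 5*c + O**2 = O**2 + 5*c)
V(b) = 1/(188 + 1/(-17 + b)) (V(b) = 1/(188 + 1/(b - 17)) = 1/(188 + 1/(-17 + b)))
1/(a + V(-34)) = 1/(-46394 + (-17 - 34)/(-3195 + 188*(-34))) = 1/(-46394 - 51/(-3195 - 6392)) = 1/(-46394 - 51/(-9587)) = 1/(-46394 - 1/9587*(-51)) = 1/(-46394 + 51/9587) = 1/(-444779227/9587) = -9587/444779227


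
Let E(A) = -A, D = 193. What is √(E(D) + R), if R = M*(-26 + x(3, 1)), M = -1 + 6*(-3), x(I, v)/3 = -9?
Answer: √814 ≈ 28.531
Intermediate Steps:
x(I, v) = -27 (x(I, v) = 3*(-9) = -27)
M = -19 (M = -1 - 18 = -19)
R = 1007 (R = -19*(-26 - 27) = -19*(-53) = 1007)
√(E(D) + R) = √(-1*193 + 1007) = √(-193 + 1007) = √814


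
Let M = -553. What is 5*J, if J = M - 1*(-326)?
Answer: -1135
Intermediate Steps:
J = -227 (J = -553 - 1*(-326) = -553 + 326 = -227)
5*J = 5*(-227) = -1135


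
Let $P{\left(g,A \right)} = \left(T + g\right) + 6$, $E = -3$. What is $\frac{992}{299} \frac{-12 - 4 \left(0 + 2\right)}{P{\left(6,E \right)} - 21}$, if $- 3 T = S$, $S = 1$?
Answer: $\frac{14880}{2093} \approx 7.1094$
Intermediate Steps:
$T = - \frac{1}{3}$ ($T = \left(- \frac{1}{3}\right) 1 = - \frac{1}{3} \approx -0.33333$)
$P{\left(g,A \right)} = \frac{17}{3} + g$ ($P{\left(g,A \right)} = \left(- \frac{1}{3} + g\right) + 6 = \frac{17}{3} + g$)
$\frac{992}{299} \frac{-12 - 4 \left(0 + 2\right)}{P{\left(6,E \right)} - 21} = \frac{992}{299} \frac{-12 - 4 \left(0 + 2\right)}{\left(\frac{17}{3} + 6\right) - 21} = 992 \cdot \frac{1}{299} \frac{-12 - 8}{\frac{35}{3} - 21} = \frac{992 \frac{-12 - 8}{- \frac{28}{3}}}{299} = \frac{992 \left(\left(-20\right) \left(- \frac{3}{28}\right)\right)}{299} = \frac{992}{299} \cdot \frac{15}{7} = \frac{14880}{2093}$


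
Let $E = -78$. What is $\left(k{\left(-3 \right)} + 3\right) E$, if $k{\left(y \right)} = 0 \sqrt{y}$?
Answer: $-234$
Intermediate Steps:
$k{\left(y \right)} = 0$
$\left(k{\left(-3 \right)} + 3\right) E = \left(0 + 3\right) \left(-78\right) = 3 \left(-78\right) = -234$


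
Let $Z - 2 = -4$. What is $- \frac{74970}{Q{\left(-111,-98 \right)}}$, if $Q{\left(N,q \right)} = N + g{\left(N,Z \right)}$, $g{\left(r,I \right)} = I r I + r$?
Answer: $\frac{4165}{37} \approx 112.57$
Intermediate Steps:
$Z = -2$ ($Z = 2 - 4 = -2$)
$g{\left(r,I \right)} = r + r I^{2}$ ($g{\left(r,I \right)} = r I^{2} + r = r + r I^{2}$)
$Q{\left(N,q \right)} = 6 N$ ($Q{\left(N,q \right)} = N + N \left(1 + \left(-2\right)^{2}\right) = N + N \left(1 + 4\right) = N + N 5 = N + 5 N = 6 N$)
$- \frac{74970}{Q{\left(-111,-98 \right)}} = - \frac{74970}{6 \left(-111\right)} = - \frac{74970}{-666} = \left(-74970\right) \left(- \frac{1}{666}\right) = \frac{4165}{37}$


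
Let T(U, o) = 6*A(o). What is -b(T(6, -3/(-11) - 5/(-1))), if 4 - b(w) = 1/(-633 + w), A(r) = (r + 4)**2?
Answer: -56797/14169 ≈ -4.0085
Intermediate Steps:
A(r) = (4 + r)**2
T(U, o) = 6*(4 + o)**2
b(w) = 4 - 1/(-633 + w)
-b(T(6, -3/(-11) - 5/(-1))) = -(-2533 + 4*(6*(4 + (-3/(-11) - 5/(-1)))**2))/(-633 + 6*(4 + (-3/(-11) - 5/(-1)))**2) = -(-2533 + 4*(6*(4 + (-3*(-1/11) - 5*(-1)))**2))/(-633 + 6*(4 + (-3*(-1/11) - 5*(-1)))**2) = -(-2533 + 4*(6*(4 + (3/11 + 5))**2))/(-633 + 6*(4 + (3/11 + 5))**2) = -(-2533 + 4*(6*(4 + 58/11)**2))/(-633 + 6*(4 + 58/11)**2) = -(-2533 + 4*(6*(102/11)**2))/(-633 + 6*(102/11)**2) = -(-2533 + 4*(6*(10404/121)))/(-633 + 6*(10404/121)) = -(-2533 + 4*(62424/121))/(-633 + 62424/121) = -(-2533 + 249696/121)/(-14169/121) = -(-121)*(-56797)/(14169*121) = -1*56797/14169 = -56797/14169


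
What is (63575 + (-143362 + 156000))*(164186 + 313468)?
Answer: 36403444302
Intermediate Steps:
(63575 + (-143362 + 156000))*(164186 + 313468) = (63575 + 12638)*477654 = 76213*477654 = 36403444302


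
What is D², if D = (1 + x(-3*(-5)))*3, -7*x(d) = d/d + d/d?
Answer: 225/49 ≈ 4.5918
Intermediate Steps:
x(d) = -2/7 (x(d) = -(d/d + d/d)/7 = -(1 + 1)/7 = -⅐*2 = -2/7)
D = 15/7 (D = (1 - 2/7)*3 = (5/7)*3 = 15/7 ≈ 2.1429)
D² = (15/7)² = 225/49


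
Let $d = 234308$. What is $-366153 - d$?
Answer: $-600461$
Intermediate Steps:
$-366153 - d = -366153 - 234308 = -600461$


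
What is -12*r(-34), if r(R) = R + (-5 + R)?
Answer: 876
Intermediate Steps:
r(R) = -5 + 2*R
-12*r(-34) = -12*(-5 + 2*(-34)) = -12*(-5 - 68) = -12*(-73) = 876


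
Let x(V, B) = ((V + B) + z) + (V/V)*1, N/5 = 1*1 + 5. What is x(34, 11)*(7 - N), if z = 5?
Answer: -1173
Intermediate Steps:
N = 30 (N = 5*(1*1 + 5) = 5*(1 + 5) = 5*6 = 30)
x(V, B) = 6 + B + V (x(V, B) = ((V + B) + 5) + (V/V)*1 = ((B + V) + 5) + 1*1 = (5 + B + V) + 1 = 6 + B + V)
x(34, 11)*(7 - N) = (6 + 11 + 34)*(7 - 1*30) = 51*(7 - 30) = 51*(-23) = -1173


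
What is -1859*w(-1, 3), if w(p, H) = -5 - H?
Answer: 14872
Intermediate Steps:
-1859*w(-1, 3) = -1859*(-5 - 1*3) = -1859*(-5 - 3) = -1859*(-8) = 14872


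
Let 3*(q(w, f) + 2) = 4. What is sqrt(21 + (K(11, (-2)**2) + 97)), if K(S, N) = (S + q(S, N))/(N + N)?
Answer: sqrt(17178)/12 ≈ 10.922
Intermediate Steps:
q(w, f) = -2/3 (q(w, f) = -2 + (1/3)*4 = -2 + 4/3 = -2/3)
K(S, N) = (-2/3 + S)/(2*N) (K(S, N) = (S - 2/3)/(N + N) = (-2/3 + S)/((2*N)) = (-2/3 + S)*(1/(2*N)) = (-2/3 + S)/(2*N))
sqrt(21 + (K(11, (-2)**2) + 97)) = sqrt(21 + ((-2 + 3*11)/(6*((-2)**2)) + 97)) = sqrt(21 + ((1/6)*(-2 + 33)/4 + 97)) = sqrt(21 + ((1/6)*(1/4)*31 + 97)) = sqrt(21 + (31/24 + 97)) = sqrt(21 + 2359/24) = sqrt(2863/24) = sqrt(17178)/12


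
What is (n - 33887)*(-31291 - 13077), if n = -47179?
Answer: 3596736288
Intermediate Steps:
(n - 33887)*(-31291 - 13077) = (-47179 - 33887)*(-31291 - 13077) = -81066*(-44368) = 3596736288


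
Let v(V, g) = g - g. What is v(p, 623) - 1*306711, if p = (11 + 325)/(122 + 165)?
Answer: -306711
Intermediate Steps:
p = 48/41 (p = 336/287 = 336*(1/287) = 48/41 ≈ 1.1707)
v(V, g) = 0
v(p, 623) - 1*306711 = 0 - 1*306711 = 0 - 306711 = -306711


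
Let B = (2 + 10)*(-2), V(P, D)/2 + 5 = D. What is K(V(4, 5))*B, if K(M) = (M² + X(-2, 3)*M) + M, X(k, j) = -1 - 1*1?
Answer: 0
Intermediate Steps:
V(P, D) = -10 + 2*D
X(k, j) = -2 (X(k, j) = -1 - 1 = -2)
B = -24 (B = 12*(-2) = -24)
K(M) = M² - M (K(M) = (M² - 2*M) + M = M² - M)
K(V(4, 5))*B = ((-10 + 2*5)*(-1 + (-10 + 2*5)))*(-24) = ((-10 + 10)*(-1 + (-10 + 10)))*(-24) = (0*(-1 + 0))*(-24) = (0*(-1))*(-24) = 0*(-24) = 0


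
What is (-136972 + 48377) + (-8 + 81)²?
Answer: -83266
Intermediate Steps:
(-136972 + 48377) + (-8 + 81)² = -88595 + 73² = -88595 + 5329 = -83266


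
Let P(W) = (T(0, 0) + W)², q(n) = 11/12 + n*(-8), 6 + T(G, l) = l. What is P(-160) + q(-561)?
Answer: 384539/12 ≈ 32045.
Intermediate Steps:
T(G, l) = -6 + l
q(n) = 11/12 - 8*n (q(n) = 11*(1/12) - 8*n = 11/12 - 8*n)
P(W) = (-6 + W)² (P(W) = ((-6 + 0) + W)² = (-6 + W)²)
P(-160) + q(-561) = (-6 - 160)² + (11/12 - 8*(-561)) = (-166)² + (11/12 + 4488) = 27556 + 53867/12 = 384539/12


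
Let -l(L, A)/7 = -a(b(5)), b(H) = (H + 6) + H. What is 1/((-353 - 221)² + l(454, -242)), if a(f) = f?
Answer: 1/329588 ≈ 3.0341e-6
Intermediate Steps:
b(H) = 6 + 2*H (b(H) = (6 + H) + H = 6 + 2*H)
l(L, A) = 112 (l(L, A) = -(-7)*(6 + 2*5) = -(-7)*(6 + 10) = -(-7)*16 = -7*(-16) = 112)
1/((-353 - 221)² + l(454, -242)) = 1/((-353 - 221)² + 112) = 1/((-574)² + 112) = 1/(329476 + 112) = 1/329588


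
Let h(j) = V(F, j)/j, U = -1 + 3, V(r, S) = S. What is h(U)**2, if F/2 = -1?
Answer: 1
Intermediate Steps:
F = -2 (F = 2*(-1) = -2)
U = 2
h(j) = 1 (h(j) = j/j = 1)
h(U)**2 = 1**2 = 1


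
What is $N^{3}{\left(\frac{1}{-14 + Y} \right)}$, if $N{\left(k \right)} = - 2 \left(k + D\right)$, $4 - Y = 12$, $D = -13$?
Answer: $\frac{23639903}{1331} \approx 17761.0$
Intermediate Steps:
$Y = -8$ ($Y = 4 - 12 = -8$)
$N{\left(k \right)} = 26 - 2 k$ ($N{\left(k \right)} = - 2 \left(k - 13\right) = - 2 \left(-13 + k\right) = 26 - 2 k$)
$N^{3}{\left(\frac{1}{-14 + Y} \right)} = \left(26 - \frac{2}{-14 - 8}\right)^{3} = \left(26 - \frac{2}{-22}\right)^{3} = \left(26 - - \frac{1}{11}\right)^{3} = \left(26 + \frac{1}{11}\right)^{3} = \left(\frac{287}{11}\right)^{3} = \frac{23639903}{1331}$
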